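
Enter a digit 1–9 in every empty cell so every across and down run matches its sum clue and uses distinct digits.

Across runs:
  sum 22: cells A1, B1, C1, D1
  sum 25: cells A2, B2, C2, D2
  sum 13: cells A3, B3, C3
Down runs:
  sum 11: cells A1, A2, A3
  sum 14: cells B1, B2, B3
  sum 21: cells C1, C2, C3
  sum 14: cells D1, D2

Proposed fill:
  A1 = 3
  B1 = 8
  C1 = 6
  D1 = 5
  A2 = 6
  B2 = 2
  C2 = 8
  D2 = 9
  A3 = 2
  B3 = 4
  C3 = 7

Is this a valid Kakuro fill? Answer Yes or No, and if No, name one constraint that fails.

Yes

Across: 3+8+6+5=22; 6+2+8+9=25; 2+4+7=13. Down: 3+6+2=11; 8+2+4=14; 6+8+7=21; 5+9=14. No digit repeats within any run.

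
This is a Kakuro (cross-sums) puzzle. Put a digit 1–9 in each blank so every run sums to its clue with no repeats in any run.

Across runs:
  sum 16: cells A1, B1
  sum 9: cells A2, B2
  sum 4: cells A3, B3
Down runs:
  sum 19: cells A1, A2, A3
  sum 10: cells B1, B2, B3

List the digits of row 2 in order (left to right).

16 in 2 cells must be {7,9}; 4 in 2 cells must be {1,3}.
The 16 across and the 10 down share only 7, so B1 = 7.
The 4 across and the 19 down share only 3, so A3 = 3.
B3 = 4 − 3 = 1 completes the 4 across.
A1 = 16 − 7 = 9 completes the 16 across.
A2 = 19 − 12 = 7 completes the 19 down.
B2 = 9 − 7 = 2 completes the 9 across.

7, 2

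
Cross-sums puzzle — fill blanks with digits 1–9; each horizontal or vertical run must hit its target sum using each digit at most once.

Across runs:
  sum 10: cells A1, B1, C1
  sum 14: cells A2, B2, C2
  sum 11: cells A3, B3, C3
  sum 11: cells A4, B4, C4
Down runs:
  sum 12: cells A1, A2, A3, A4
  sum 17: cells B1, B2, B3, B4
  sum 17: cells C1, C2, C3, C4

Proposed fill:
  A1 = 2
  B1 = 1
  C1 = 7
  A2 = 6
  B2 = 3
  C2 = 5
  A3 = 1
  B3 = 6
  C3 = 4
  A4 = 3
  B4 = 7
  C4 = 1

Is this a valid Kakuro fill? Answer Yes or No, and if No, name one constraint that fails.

Yes

Across: 2+1+7=10; 6+3+5=14; 1+6+4=11; 3+7+1=11. Down: 2+6+1+3=12; 1+3+6+7=17; 7+5+4+1=17. No digit repeats within any run.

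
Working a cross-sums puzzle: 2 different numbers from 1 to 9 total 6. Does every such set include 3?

No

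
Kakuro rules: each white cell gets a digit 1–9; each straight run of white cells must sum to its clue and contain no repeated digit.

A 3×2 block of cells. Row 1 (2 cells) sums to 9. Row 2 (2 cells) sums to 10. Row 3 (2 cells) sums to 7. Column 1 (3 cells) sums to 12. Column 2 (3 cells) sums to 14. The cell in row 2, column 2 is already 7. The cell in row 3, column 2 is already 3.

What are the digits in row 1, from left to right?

5, 4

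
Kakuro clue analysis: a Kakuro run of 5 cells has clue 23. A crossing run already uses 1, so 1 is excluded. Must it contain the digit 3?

Yes

Every partition of 23 into 5 distinct digits under that restriction includes 3: {2,3,4,5,9}, {2,3,4,6,8}, {2,3,5,6,7}.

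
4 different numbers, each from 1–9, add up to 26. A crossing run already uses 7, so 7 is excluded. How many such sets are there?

4 distinct digits from 1–9 sum between 10 and 30.
Dropping sets that contain 7.
Enumerating: {3,6,8,9}, {4,5,8,9}.

2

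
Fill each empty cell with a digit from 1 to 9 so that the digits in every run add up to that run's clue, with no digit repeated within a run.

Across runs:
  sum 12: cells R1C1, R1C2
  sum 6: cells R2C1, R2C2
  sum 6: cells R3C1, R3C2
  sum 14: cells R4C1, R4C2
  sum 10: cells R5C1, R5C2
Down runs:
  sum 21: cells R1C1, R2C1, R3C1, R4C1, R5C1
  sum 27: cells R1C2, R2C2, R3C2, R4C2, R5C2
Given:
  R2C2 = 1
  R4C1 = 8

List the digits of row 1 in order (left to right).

R2C1 = 6 − 1 = 5 completes the 6 across.
R4C2 = 14 − 8 = 6 completes the 14 across.
No cell is forced outright now. R3C2 can only be 4 or 5 (the digits allowed by both its 6 across and its 27 down). If R3C2 = 4: then R3C1 would have to be in {2} for the 6 across but in {1,3,4} for the 21 down — contradiction. So R3C2 = 5.
R3C1 = 6 − 5 = 1 completes the 6 across.
No cell is forced outright now. R1C1 can only be 3 or 4 (the digits allowed by both its 12 across and its 21 down). If R1C1 = 3: then R1C2 would have to be in {9} for the 12 across but in {7,8} for the 27 down — contradiction. So R1C1 = 4.
R1C2 = 12 − 4 = 8 completes the 12 across.
R5C1 = 21 − 18 = 3 completes the 21 down.
R5C2 = 10 − 3 = 7 completes the 10 across.

4 8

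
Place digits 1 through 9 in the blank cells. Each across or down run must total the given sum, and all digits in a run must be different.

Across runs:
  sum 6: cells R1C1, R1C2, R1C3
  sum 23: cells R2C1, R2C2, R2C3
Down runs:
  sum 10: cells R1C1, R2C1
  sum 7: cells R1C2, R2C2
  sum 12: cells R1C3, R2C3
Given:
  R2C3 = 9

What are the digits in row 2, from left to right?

6 in 3 cells must be {1,2,3}; 23 in 3 cells must be {6,8,9}.
R1C3 = 12 − 9 = 3 completes the 12 down.
R2C2 = 6: the only remaining digit allowed by both the 23 across and the 7 down.
R1C2 = 7 − 6 = 1 completes the 7 down.
R2C1 = 23 − 15 = 8 completes the 23 across.
R1C1 = 6 − 4 = 2 completes the 6 across.

8, 6, 9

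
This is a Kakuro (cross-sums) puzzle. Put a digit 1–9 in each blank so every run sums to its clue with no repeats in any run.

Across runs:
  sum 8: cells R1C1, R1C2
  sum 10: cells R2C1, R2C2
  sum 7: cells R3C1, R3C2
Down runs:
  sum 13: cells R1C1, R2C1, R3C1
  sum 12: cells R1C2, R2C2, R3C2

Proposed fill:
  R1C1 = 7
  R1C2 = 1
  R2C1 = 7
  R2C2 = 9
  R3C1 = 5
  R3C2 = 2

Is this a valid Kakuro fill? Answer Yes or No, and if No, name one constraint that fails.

No — the down run R1C1–R3C1 sums to 19, not 13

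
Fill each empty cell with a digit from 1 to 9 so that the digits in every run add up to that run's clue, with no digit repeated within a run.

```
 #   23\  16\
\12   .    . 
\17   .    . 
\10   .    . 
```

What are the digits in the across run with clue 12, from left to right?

9, 3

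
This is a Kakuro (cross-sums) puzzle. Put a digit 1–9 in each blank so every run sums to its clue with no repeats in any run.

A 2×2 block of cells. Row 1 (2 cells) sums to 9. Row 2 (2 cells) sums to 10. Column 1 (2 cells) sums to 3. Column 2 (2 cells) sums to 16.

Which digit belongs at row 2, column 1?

3 in 2 cells must be {1,2}; 16 in 2 cells must be {7,9}.
The 9 across and the 16 down share only 7, so (1,2) = 7.
(2,2) = 16 − 7 = 9 completes the 16 down.
(1,1) = 9 − 7 = 2 completes the 9 across.
(2,1) = 10 − 9 = 1 completes the 10 across.

1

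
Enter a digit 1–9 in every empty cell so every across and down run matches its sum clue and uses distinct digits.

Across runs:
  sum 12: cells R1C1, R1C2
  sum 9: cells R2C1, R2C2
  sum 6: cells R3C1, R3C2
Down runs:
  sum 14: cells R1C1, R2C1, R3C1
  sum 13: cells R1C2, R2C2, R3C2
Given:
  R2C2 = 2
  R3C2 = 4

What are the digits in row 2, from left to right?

R1C2 = 13 − 6 = 7 completes the 13 down.
R2C1 = 9 − 2 = 7 completes the 9 across.
R3C1 = 6 − 4 = 2 completes the 6 across.
R1C1 = 12 − 7 = 5 completes the 12 across.

7 2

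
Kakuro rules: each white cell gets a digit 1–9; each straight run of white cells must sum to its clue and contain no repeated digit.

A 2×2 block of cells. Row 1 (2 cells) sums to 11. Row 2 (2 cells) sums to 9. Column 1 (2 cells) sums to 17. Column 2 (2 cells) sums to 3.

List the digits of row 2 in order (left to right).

8, 1

17 in 2 cells must be {8,9}; 3 in 2 cells must be {1,2}.
The 11 across and the 3 down share only 2, so (1,2) = 2.
The 9 across and the 17 down share only 8, so (2,1) = 8.
(2,2) = 9 − 8 = 1 completes the 9 across.
(1,1) = 11 − 2 = 9 completes the 11 across.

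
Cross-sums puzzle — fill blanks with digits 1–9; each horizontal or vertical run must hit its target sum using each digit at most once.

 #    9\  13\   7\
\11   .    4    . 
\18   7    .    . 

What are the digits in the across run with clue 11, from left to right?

2 4 5

R1C1 = 9 − 7 = 2 completes the 9 down.
R1C3 = 11 − 6 = 5 completes the 11 across.
R2C2 = 13 − 4 = 9 completes the 13 down.
R2C3 = 18 − 16 = 2 completes the 18 across.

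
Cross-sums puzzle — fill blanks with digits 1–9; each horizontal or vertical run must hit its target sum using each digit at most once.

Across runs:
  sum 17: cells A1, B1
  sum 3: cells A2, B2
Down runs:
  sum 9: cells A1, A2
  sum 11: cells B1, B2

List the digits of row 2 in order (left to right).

1, 2

17 in 2 cells must be {8,9}; 3 in 2 cells must be {1,2}.
The 17 across and the 9 down share only 8, so A1 = 8.
B1 = 17 − 8 = 9 completes the 17 across.
A2 = 9 − 8 = 1 completes the 9 down.
B2 = 3 − 1 = 2 completes the 3 across.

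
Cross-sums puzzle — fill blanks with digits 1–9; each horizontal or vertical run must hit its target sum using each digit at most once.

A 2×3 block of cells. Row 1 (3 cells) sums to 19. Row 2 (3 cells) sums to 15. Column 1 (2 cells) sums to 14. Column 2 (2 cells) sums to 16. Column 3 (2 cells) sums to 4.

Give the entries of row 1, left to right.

16 in 2 cells must be {7,9}; 4 in 2 cells must be {1,3}.
The 19 across and the 4 down share only 3, so (1,3) = 3.
(2,3) = 4 − 3 = 1 completes the 4 down.
Given what's placed, (1,1) must be 9 to fit the 19 across and 14 down.
(1,2) = 19 − 12 = 7 completes the 19 across.
(2,1) = 14 − 9 = 5 completes the 14 down.
(2,2) = 15 − 6 = 9 completes the 15 across.

9, 7, 3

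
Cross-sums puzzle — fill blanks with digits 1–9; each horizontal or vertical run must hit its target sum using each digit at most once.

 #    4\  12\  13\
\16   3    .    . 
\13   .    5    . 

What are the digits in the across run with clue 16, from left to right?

3, 7, 6

4 in 2 cells must be {1,3}.
R1C2 = 12 − 5 = 7 completes the 12 down.
R1C3 = 16 − 10 = 6 completes the 16 across.
R2C1 = 4 − 3 = 1 completes the 4 down.
R2C3 = 13 − 6 = 7 completes the 13 across.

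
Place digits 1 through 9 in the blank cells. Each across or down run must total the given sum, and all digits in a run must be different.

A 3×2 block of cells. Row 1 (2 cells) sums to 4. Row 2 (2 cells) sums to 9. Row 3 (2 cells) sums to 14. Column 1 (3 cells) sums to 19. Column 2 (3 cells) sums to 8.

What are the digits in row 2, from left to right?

4 in 2 cells must be {1,3}.
The 4 across and the 19 down share only 3, so (1,1) = 3.
(1,2) = 4 − 3 = 1 completes the 4 across.
Given what's placed, (2,1) must be 7 to fit the 9 across and 19 down.
(2,2) = 9 − 7 = 2 completes the 9 across.
(3,1) = 19 − 10 = 9 completes the 19 down.
(3,2) = 14 − 9 = 5 completes the 14 across.

7, 2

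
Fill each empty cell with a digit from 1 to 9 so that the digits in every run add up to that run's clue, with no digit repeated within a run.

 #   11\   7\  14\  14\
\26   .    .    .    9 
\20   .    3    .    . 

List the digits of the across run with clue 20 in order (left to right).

4 3 8 5

R1C2 = 7 − 3 = 4 completes the 7 down.
R2C4 = 14 − 9 = 5 completes the 14 down.
Given what's placed, R2C3 must be 8 to fit the 20 across and 14 down.
R1C3 = 14 − 8 = 6 completes the 14 down.
R2C1 = 20 − 16 = 4 completes the 20 across.
R1C1 = 26 − 19 = 7 completes the 26 across.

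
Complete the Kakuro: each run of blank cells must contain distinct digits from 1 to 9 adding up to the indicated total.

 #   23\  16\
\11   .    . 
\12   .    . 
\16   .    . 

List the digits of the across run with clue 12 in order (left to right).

8 4

16 in 2 cells must be {7,9}; 23 in 3 cells must be {6,8,9}.
The 16 across and the 23 down share only 9, so R3C1 = 9.
R3C2 = 16 − 9 = 7 completes the 16 across.
Given what's placed, R2C1 must be 8 to fit the 12 across and 23 down.
R2C2 = 12 − 8 = 4 completes the 12 across.
R1C1 = 23 − 17 = 6 completes the 23 down.
R1C2 = 11 − 6 = 5 completes the 11 across.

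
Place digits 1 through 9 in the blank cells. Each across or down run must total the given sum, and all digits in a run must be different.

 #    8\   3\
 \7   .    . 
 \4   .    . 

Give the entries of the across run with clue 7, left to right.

4 in 2 cells must be {1,3}; 3 in 2 cells must be {1,2}.
The 4 across and the 3 down share only 1, so R2C2 = 1.
R1C2 = 3 − 1 = 2 completes the 3 down.
R2C1 = 4 − 1 = 3 completes the 4 across.
R1C1 = 7 − 2 = 5 completes the 7 across.

5 2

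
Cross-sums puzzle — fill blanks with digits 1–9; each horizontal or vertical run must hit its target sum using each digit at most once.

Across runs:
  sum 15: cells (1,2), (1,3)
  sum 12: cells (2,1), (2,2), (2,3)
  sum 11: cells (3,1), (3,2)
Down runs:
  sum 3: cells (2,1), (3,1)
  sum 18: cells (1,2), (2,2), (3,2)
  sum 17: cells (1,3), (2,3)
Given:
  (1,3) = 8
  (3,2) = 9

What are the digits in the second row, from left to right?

1 2 9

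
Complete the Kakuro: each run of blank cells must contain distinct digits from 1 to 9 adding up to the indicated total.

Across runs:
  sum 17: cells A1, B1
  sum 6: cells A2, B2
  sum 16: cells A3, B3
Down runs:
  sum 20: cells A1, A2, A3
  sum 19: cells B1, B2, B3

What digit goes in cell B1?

8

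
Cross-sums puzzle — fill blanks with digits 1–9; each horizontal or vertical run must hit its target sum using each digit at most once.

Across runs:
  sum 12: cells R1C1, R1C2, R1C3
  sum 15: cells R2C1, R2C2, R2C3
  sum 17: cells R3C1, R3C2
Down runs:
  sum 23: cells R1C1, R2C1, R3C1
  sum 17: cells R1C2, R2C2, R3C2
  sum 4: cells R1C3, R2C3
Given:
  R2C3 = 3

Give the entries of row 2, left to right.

17 in 2 cells must be {8,9}; 23 in 3 cells must be {6,8,9}; 4 in 2 cells must be {1,3}.
R1C3 = 4 − 3 = 1 completes the 4 down.
Given what's placed, R2C1 must be 8 to fit the 15 across and 23 down.
R2C2 = 15 − 11 = 4 completes the 15 across.
R3C1 = 9: the only remaining digit allowed by both the 17 across and the 23 down.
R3C2 = 17 − 9 = 8 completes the 17 across.
R1C1 = 23 − 17 = 6 completes the 23 down.
R1C2 = 12 − 7 = 5 completes the 12 across.

8 4 3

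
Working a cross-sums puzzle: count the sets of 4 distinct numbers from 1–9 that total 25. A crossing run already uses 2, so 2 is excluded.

4 distinct digits from 1–9 sum between 10 and 30.
Dropping sets that contain 2.
Enumerating: {1,7,8,9}, {3,5,8,9}, {3,6,7,9}, {4,5,7,9}, {4,6,7,8}.

5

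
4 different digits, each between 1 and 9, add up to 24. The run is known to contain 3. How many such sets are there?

3

4 distinct digits from 1–9 sum between 10 and 30.
Keeping only sets containing 3.
Enumerating: {3,4,8,9}, {3,5,7,9}, {3,6,7,8}.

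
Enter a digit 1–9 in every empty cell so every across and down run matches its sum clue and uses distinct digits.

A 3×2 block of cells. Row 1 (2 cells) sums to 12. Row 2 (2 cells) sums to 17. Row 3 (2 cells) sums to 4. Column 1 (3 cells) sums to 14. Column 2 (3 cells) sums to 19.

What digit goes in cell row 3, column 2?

17 in 2 cells must be {8,9}; 4 in 2 cells must be {1,3}.
The 4 across and the 19 down share only 3, so (3,2) = 3.
Given what's placed, (2,2) must be 9 to fit the 17 across and 19 down.
(3,1) = 4 − 3 = 1 completes the 4 across.
(1,2) = 19 − 12 = 7 completes the 19 down.
(2,1) = 17 − 9 = 8 completes the 17 across.
(1,1) = 12 − 7 = 5 completes the 12 across.

3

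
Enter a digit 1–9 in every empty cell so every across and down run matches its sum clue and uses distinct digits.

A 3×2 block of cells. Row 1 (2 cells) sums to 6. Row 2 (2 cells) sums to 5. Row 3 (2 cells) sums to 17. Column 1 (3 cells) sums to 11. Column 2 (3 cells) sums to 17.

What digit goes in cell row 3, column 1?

8

17 in 2 cells must be {8,9}.
The 17 across and the 11 down share only 8, so (3,1) = 8.
(3,2) = 17 − 8 = 9 completes the 17 across.
Nothing is forced directly, so branch on (1,1), whose candidates are 1 or 2. If (1,1) = 2: then (1,2) would have to be in {4} for the 6 across but in {1,2,3,5,6,7} for the 17 down — contradiction. So (1,1) = 1.
(1,2) = 6 − 1 = 5 completes the 6 across.
(2,1) = 11 − 9 = 2 completes the 11 down.
(2,2) = 5 − 2 = 3 completes the 5 across.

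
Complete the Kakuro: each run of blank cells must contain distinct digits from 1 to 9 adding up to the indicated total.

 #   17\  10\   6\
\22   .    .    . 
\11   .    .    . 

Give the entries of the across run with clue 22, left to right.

17 in 2 cells must be {8,9}.
The 22 across and the 6 down share only 5, so R1C3 = 5.
The 11 across and the 17 down share only 8, so R2C1 = 8.
R2C3 = 6 − 5 = 1 completes the 6 down.
R1C1 = 17 − 8 = 9 completes the 17 down.
R1C2 = 22 − 14 = 8 completes the 22 across.
R2C2 = 11 − 9 = 2 completes the 11 across.

9, 8, 5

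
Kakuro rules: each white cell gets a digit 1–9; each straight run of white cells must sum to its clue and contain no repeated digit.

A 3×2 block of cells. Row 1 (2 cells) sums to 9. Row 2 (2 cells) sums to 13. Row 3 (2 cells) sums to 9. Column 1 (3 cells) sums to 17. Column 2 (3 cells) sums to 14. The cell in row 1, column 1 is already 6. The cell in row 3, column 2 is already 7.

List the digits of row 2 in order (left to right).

(1,2) = 9 − 6 = 3 completes the 9 across.
(2,2) = 14 − 10 = 4 completes the 14 down.
(3,1) = 9 − 7 = 2 completes the 9 across.
(2,1) = 13 − 4 = 9 completes the 13 across.

9 4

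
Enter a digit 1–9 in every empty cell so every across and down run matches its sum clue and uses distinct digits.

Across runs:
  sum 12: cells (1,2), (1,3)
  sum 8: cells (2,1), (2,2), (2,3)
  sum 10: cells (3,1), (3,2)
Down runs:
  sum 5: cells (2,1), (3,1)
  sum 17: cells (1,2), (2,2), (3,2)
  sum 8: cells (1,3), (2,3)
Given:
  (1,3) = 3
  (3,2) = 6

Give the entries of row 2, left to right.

1 2 5

(1,2) = 12 − 3 = 9 completes the 12 across.
(2,2) = 17 − 15 = 2 completes the 17 down.
(2,3) = 8 − 3 = 5 completes the 8 down.
(3,1) = 10 − 6 = 4 completes the 10 across.
(2,1) = 8 − 7 = 1 completes the 8 across.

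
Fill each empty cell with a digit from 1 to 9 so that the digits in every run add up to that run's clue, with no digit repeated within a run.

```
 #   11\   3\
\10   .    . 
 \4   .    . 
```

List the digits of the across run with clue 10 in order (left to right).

4 in 2 cells must be {1,3}; 3 in 2 cells must be {1,2}.
The 4 across and the 11 down share only 3, so R2C1 = 3.
R2C2 = 4 − 3 = 1 completes the 4 across.
R1C1 = 11 − 3 = 8 completes the 11 down.
R1C2 = 10 − 8 = 2 completes the 10 across.

8 2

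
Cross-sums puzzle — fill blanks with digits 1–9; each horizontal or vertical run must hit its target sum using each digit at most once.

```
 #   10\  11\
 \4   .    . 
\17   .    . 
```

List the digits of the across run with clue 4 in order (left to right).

1, 3

4 in 2 cells must be {1,3}; 17 in 2 cells must be {8,9}.
The 4 across and the 11 down share only 3, so R1C2 = 3.
R2C2 = 11 − 3 = 8 completes the 11 down.
R1C1 = 4 − 3 = 1 completes the 4 across.
R2C1 = 17 − 8 = 9 completes the 17 across.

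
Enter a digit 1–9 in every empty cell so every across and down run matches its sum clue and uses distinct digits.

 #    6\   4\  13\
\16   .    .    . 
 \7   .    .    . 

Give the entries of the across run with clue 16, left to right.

4 3 9

7 in 3 cells must be {1,2,4}; 4 in 2 cells must be {1,3}.
The 7 across and the 4 down share only 1, so R2C2 = 1.
Given what's placed, R2C3 must be 4 to fit the 7 across and 13 down.
R1C2 = 4 − 1 = 3 completes the 4 down.
R1C3 = 13 − 4 = 9 completes the 13 down.
R2C1 = 7 − 5 = 2 completes the 7 across.
R1C1 = 16 − 12 = 4 completes the 16 across.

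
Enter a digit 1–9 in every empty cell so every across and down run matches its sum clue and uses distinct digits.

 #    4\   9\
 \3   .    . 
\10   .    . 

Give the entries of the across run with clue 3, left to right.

3 in 2 cells must be {1,2}; 4 in 2 cells must be {1,3}.
The 3 across and the 4 down share only 1, so R1C1 = 1.
R1C2 = 3 − 1 = 2 completes the 3 across.
R2C1 = 4 − 1 = 3 completes the 4 down.
R2C2 = 10 − 3 = 7 completes the 10 across.

1, 2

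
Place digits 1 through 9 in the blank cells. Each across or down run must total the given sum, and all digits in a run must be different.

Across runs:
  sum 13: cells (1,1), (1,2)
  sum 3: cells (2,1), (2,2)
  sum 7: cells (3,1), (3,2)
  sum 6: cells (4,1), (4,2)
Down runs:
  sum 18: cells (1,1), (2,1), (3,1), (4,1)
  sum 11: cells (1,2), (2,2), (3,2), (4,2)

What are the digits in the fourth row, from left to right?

5 1

3 in 2 cells must be {1,2}; 11 in 4 cells must be {1,2,3,5}.
Only 5 fits (1,2) under both its across sum 13 and down sum 11.
(1,1) = 13 − 5 = 8 completes the 13 across.
Nothing is forced directly, so branch on (2,1), whose candidates are 1 or 2. If (2,1) = 2: that forces (2,2) = 1, (4,2) = 2, (3,2) = 3, after which (4,1) would have to be in {4} for the 6 across but in {1,3,5,7} for the 18 down — contradiction. So (2,1) = 1.
(2,2) = 3 − 1 = 2 completes the 3 across.
(4,2) = 1: the only remaining digit allowed by both the 6 across and the 11 down.
(3,2) = 11 − 8 = 3 completes the 11 down.
(4,1) = 6 − 1 = 5 completes the 6 across.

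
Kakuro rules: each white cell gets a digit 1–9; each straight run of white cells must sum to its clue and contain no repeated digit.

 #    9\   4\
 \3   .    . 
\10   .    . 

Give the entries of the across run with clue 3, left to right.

2 1

3 in 2 cells must be {1,2}; 4 in 2 cells must be {1,3}.
The 3 across and the 4 down share only 1, so R1C2 = 1.
R2C2 = 4 − 1 = 3 completes the 4 down.
R1C1 = 3 − 1 = 2 completes the 3 across.
R2C1 = 10 − 3 = 7 completes the 10 across.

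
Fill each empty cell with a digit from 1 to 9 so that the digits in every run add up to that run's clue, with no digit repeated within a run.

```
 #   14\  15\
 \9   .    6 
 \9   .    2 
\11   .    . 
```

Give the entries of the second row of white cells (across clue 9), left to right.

R1C1 = 9 − 6 = 3 completes the 9 across.
R2C1 = 9 − 2 = 7 completes the 9 across.
R3C1 = 14 − 10 = 4 completes the 14 down.
R3C2 = 11 − 4 = 7 completes the 11 across.

7 2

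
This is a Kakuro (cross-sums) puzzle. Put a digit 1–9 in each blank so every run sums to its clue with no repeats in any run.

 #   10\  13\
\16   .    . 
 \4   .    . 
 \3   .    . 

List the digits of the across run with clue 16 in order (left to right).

16 in 2 cells must be {7,9}; 4 in 2 cells must be {1,3}; 3 in 2 cells must be {1,2}.
The 16 across and the 10 down share only 7, so R1C1 = 7.
R1C2 = 16 − 7 = 9 completes the 16 across.
Given what's placed, R2C1 must be 1 to fit the 4 across and 10 down.
R2C2 = 4 − 1 = 3 completes the 4 across.
R3C1 = 10 − 8 = 2 completes the 10 down.
R3C2 = 3 − 2 = 1 completes the 3 across.

7 9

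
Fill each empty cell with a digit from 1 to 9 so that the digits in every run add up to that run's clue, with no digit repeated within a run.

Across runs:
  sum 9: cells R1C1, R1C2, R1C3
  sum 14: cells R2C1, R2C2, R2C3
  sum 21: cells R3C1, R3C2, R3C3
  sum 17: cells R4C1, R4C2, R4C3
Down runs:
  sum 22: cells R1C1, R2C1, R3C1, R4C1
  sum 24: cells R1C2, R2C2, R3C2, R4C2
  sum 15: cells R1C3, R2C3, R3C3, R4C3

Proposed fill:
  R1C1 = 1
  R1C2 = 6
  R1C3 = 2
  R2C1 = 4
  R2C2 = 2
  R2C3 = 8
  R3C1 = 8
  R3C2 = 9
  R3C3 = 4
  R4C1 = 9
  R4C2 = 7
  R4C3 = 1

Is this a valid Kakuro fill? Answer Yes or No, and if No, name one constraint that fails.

Yes

Across: 1+6+2=9; 4+2+8=14; 8+9+4=21; 9+7+1=17. Down: 1+4+8+9=22; 6+2+9+7=24; 2+8+4+1=15. No digit repeats within any run.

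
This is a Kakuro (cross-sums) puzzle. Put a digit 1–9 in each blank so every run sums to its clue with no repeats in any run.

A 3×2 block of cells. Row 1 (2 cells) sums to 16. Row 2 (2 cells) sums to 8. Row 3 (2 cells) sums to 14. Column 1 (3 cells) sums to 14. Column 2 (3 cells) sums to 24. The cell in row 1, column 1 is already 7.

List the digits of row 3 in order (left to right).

6 8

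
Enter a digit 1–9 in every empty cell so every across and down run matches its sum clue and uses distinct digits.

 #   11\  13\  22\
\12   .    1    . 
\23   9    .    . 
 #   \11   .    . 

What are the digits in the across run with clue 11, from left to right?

23 in 3 cells must be {6,8,9}.
R1C1 = 11 − 9 = 2 completes the 11 down.
R1C3 = 12 − 3 = 9 completes the 12 across.
Given what's placed, R2C2 must be 8 to fit the 23 across and 13 down.
R2C3 = 23 − 17 = 6 completes the 23 across.
R3C2 = 13 − 9 = 4 completes the 13 down.
R3C3 = 11 − 4 = 7 completes the 11 across.

4 7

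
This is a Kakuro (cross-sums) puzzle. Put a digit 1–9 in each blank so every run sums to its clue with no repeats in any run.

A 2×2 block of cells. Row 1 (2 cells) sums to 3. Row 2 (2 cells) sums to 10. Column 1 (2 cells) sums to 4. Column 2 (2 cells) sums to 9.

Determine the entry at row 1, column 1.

3 in 2 cells must be {1,2}; 4 in 2 cells must be {1,3}.
The 3 across and the 4 down share only 1, so (1,1) = 1.
(1,2) = 3 − 1 = 2 completes the 3 across.
(2,1) = 4 − 1 = 3 completes the 4 down.
(2,2) = 10 − 3 = 7 completes the 10 across.

1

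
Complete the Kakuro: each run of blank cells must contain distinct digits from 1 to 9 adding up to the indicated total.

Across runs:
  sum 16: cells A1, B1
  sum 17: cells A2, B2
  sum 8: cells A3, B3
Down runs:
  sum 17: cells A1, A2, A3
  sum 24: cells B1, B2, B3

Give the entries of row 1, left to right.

16 in 2 cells must be {7,9}; 17 in 2 cells must be {8,9}; 24 in 3 cells must be {7,8,9}.
The 8 across and the 24 down share only 7, so B3 = 7.
Given what's placed, B1 must be 9 to fit the 16 across and 24 down.
B2 = 24 − 16 = 8 completes the 24 down.
A3 = 8 − 7 = 1 completes the 8 across.
A1 = 16 − 9 = 7 completes the 16 across.
A2 = 17 − 8 = 9 completes the 17 across.

7 9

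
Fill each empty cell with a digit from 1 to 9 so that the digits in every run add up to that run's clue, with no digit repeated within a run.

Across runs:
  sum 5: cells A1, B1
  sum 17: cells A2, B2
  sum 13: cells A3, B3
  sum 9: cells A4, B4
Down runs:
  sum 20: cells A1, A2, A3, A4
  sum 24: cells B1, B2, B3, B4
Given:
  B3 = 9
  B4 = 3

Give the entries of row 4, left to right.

17 in 2 cells must be {8,9}.
B1 = 4: the only remaining digit allowed by both the 5 across and the 24 down.
B2 = 24 − 16 = 8 completes the 24 down.
A3 = 13 − 9 = 4 completes the 13 across.
A4 = 9 − 3 = 6 completes the 9 across.
A1 = 5 − 4 = 1 completes the 5 across.
A2 = 17 − 8 = 9 completes the 17 across.

6, 3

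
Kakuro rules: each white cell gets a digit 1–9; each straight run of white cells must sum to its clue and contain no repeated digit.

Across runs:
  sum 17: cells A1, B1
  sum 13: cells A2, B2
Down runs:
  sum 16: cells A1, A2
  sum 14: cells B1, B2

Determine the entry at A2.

7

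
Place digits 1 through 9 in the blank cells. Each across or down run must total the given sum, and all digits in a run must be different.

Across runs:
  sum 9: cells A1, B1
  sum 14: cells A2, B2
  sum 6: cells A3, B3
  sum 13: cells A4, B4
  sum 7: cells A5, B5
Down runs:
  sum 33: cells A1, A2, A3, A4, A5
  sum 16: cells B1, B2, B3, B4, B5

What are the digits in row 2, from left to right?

8 6

16 in 5 cells must be {1,2,3,4,6}.
Only 6 fits B2 under both its across sum 14 and down sum 16.
Given what's placed, B4 must be 4 to fit the 13 across and 16 down.
A2 = 14 − 6 = 8 completes the 14 across.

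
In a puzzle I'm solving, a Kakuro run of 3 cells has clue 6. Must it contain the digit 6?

No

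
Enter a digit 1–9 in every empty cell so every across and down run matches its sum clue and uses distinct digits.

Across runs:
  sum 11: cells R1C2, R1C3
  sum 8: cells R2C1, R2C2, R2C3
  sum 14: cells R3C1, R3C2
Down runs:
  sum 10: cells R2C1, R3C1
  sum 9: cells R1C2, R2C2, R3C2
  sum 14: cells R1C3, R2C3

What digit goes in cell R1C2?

The 8 across and the 14 down share only 5, so R2C3 = 5.
R1C3 = 14 − 5 = 9 completes the 14 down.
R1C2 = 11 − 9 = 2 completes the 11 across.
R2C2 = 1: the only remaining digit allowed by both the 8 across and the 9 down.
R3C2 = 9 − 3 = 6 completes the 9 down.
R2C1 = 8 − 6 = 2 completes the 8 across.
R3C1 = 14 − 6 = 8 completes the 14 across.

2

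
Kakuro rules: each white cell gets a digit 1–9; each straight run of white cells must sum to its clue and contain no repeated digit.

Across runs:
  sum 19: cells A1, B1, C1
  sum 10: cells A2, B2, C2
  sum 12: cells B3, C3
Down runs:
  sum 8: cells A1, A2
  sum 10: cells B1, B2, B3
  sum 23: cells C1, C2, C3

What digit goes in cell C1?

23 in 3 cells must be {6,8,9}.
Only 6 fits C2 under both its across sum 10 and down sum 23.
Nothing is forced directly, so branch on C1, whose candidates are 8 or 9. If C1 = 9: that forces C3 = 8, B3 = 4, after which B1 would have to be in {2,3,4,6,7,8} for the 19 across but in {1,5} for the 10 down — contradiction. So C1 = 8.

8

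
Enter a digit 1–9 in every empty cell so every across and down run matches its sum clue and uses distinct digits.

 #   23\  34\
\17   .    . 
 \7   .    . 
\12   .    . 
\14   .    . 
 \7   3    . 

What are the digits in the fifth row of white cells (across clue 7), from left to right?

3 4

17 in 2 cells must be {8,9}; 34 in 5 cells must be {4,6,7,8,9}.
R5C2 = 7 − 3 = 4 completes the 7 across.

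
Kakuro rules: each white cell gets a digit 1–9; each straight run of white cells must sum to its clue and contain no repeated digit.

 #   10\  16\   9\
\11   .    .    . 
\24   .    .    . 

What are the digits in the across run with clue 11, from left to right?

3 7 1

24 in 3 cells must be {7,8,9}; 16 in 2 cells must be {7,9}.
The 11 across and the 16 down share only 7, so R1C2 = 7.
R2C2 = 16 − 7 = 9 completes the 16 down.
Nothing is forced directly, so branch on R2C1, whose candidates are 7 or 8. If R2C1 = 8: then R1C1 would have to be in {1,3} for the 11 across but in {2} for the 10 down — contradiction. So R2C1 = 7.
R1C1 = 10 − 7 = 3 completes the 10 down.
R1C3 = 11 − 10 = 1 completes the 11 across.
R2C3 = 24 − 16 = 8 completes the 24 across.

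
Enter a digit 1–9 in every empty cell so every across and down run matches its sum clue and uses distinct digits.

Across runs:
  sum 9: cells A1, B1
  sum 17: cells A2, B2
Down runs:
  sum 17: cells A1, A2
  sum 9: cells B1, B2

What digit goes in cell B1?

1

17 in 2 cells must be {8,9}.
The 9 across and the 17 down share only 8, so A1 = 8.
B1 = 9 − 8 = 1 completes the 9 across.
A2 = 17 − 8 = 9 completes the 17 down.
B2 = 17 − 9 = 8 completes the 17 across.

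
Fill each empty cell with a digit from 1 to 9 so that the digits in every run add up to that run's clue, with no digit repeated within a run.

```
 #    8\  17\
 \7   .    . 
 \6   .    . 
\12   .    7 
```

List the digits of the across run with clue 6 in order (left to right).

2 4

R3C1 = 12 − 7 = 5 completes the 12 across.
No cell is forced outright now. R1C1 can only be 1 or 2 (the digits allowed by both its 7 across and its 8 down). If R1C1 = 2: then R1C2 would have to be in {5} for the 7 across but in {1,2,4,6,8,9} for the 17 down — contradiction. So R1C1 = 1.
R1C2 = 7 − 1 = 6 completes the 7 across.
R2C1 = 8 − 6 = 2 completes the 8 down.
R2C2 = 6 − 2 = 4 completes the 6 across.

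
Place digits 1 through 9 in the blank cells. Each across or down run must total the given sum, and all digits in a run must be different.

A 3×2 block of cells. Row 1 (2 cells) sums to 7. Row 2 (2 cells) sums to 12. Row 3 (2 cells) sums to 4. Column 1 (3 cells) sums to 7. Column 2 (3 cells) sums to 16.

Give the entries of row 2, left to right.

4 in 2 cells must be {1,3}; 7 in 3 cells must be {1,2,4}.
The 12 across and the 7 down share only 4, so (2,1) = 4.
(2,2) = 12 − 4 = 8 completes the 12 across.
Given what's placed, (3,1) must be 1 to fit the 4 across and 7 down.
(3,2) = 4 − 1 = 3 completes the 4 across.
(1,1) = 7 − 5 = 2 completes the 7 down.
(1,2) = 7 − 2 = 5 completes the 7 across.

4 8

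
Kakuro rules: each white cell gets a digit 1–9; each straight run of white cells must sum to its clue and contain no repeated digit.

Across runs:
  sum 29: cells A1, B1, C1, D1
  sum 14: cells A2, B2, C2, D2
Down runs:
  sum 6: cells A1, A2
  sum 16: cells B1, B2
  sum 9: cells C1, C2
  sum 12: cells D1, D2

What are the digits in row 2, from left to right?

1 7 2 4

29 in 4 cells must be {5,7,8,9}; 16 in 2 cells must be {7,9}.
Only 5 fits A1 under both its across sum 29 and down sum 6.
A2 = 6 − 5 = 1 completes the 6 down.
Given what's placed, B2 must be 7 to fit the 14 across and 16 down.
D2 = 4: the only remaining digit allowed by both the 14 across and the 12 down.
B1 = 16 − 7 = 9 completes the 16 down.
D1 = 12 − 4 = 8 completes the 12 down.
C2 = 14 − 12 = 2 completes the 14 across.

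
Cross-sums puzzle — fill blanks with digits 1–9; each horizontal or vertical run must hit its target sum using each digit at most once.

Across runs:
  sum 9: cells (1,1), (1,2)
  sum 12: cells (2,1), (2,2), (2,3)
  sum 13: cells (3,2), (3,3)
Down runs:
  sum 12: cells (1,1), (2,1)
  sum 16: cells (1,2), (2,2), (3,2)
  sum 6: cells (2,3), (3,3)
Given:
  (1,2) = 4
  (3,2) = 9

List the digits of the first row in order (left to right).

(1,1) = 9 − 4 = 5 completes the 9 across.
(2,1) = 12 − 5 = 7 completes the 12 down.
(2,2) = 16 − 13 = 3 completes the 16 down.
(2,3) = 12 − 10 = 2 completes the 12 across.
(3,3) = 13 − 9 = 4 completes the 13 across.

5, 4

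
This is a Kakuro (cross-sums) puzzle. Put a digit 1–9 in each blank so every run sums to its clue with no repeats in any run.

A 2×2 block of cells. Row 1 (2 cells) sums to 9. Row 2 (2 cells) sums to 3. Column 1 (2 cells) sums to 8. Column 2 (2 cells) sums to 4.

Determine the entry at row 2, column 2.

3 in 2 cells must be {1,2}; 4 in 2 cells must be {1,3}.
The 3 across and the 4 down share only 1, so (2,2) = 1.
(1,2) = 4 − 1 = 3 completes the 4 down.
(2,1) = 3 − 1 = 2 completes the 3 across.
(1,1) = 9 − 3 = 6 completes the 9 across.

1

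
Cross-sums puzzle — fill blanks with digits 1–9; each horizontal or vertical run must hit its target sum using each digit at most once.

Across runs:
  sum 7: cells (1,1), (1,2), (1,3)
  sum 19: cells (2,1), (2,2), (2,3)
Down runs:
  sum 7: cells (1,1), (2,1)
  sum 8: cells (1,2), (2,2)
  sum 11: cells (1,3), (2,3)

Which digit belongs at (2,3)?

9

7 in 3 cells must be {1,2,4}.
Nothing is forced directly, so branch on (1,2), whose candidates are 1 or 2. If (1,2) = 2: that forces (1,3) = 4, (2,2) = 6, after which (2,3) would have to be in {4,5,8,9} for the 19 across but in {7} for the 11 down — contradiction. So (1,2) = 1.
(2,2) = 8 − 1 = 7 completes the 8 down.
Nothing is forced directly, so branch on (2,1), whose candidates are 3 or 4. If (2,1) = 4: then (1,1) would have to be in {2,4} for the 7 across but in {3} for the 7 down — contradiction. So (2,1) = 3.
(1,1) = 7 − 3 = 4 completes the 7 down.
(1,3) = 7 − 5 = 2 completes the 7 across.
(2,3) = 19 − 10 = 9 completes the 19 across.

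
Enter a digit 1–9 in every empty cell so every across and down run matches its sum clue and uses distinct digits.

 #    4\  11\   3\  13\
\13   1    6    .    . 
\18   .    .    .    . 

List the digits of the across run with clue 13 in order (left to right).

1, 6, 2, 4

4 in 2 cells must be {1,3}; 3 in 2 cells must be {1,2}.
R1C3 = 2: the only remaining digit allowed by both the 13 across and the 3 down.
R1C4 = 13 − 9 = 4 completes the 13 across.
R2C1 = 4 − 1 = 3 completes the 4 down.
R2C2 = 11 − 6 = 5 completes the 11 down.
R2C3 = 3 − 2 = 1 completes the 3 down.
R2C4 = 18 − 9 = 9 completes the 18 across.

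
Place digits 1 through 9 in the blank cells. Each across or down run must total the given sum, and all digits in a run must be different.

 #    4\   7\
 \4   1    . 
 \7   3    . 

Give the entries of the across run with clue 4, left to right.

4 in 2 cells must be {1,3}.
R1C2 = 4 − 1 = 3 completes the 4 across.
R2C2 = 7 − 3 = 4 completes the 7 across.

1 3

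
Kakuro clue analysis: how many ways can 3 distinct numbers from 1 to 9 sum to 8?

2

3 distinct digits from 1–9 sum between 6 and 24.
Enumerating: {1,2,5}, {1,3,4}.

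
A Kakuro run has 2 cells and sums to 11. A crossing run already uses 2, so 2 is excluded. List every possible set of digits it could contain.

2 distinct digits from 1–9 sum between 3 and 17.
Dropping sets that contain 2.

{3,8}; {4,7}; {5,6}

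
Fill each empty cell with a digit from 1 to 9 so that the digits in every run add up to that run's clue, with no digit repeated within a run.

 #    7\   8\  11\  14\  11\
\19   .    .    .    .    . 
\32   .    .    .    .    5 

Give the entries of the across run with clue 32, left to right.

R1C5 = 11 − 5 = 6 completes the 11 down.
Given what's placed, R1C4 must be 5 to fit the 19 across and 14 down.
R2C4 = 14 − 5 = 9 completes the 14 down.
No cell is forced outright now. R1C2 can only be 1 or 3 (the digits allowed by both its 19 across and its 8 down). If R1C2 = 3: that forces R1C3 = 4, after which R2C2 would have to be in {3,4,6,7,8} for the 32 across but in {5} for the 8 down — contradiction. So R1C2 = 1.
R2C2 = 8 − 1 = 7 completes the 8 down.
Given what's placed, R2C1 must be 3 to fit the 32 across and 7 down.
R2C3 = 32 − 24 = 8 completes the 32 across.

3 7 8 9 5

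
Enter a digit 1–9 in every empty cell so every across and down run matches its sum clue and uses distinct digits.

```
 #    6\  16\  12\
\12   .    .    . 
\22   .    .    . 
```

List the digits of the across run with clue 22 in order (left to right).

5 9 8

16 in 2 cells must be {7,9}.
The 22 across and the 6 down share only 5, so R2C1 = 5.
Given what's placed, R2C2 must be 9 to fit the 22 across and 16 down.
R2C3 = 22 − 14 = 8 completes the 22 across.
R1C1 = 6 − 5 = 1 completes the 6 down.
R1C2 = 16 − 9 = 7 completes the 16 down.
R1C3 = 12 − 8 = 4 completes the 12 across.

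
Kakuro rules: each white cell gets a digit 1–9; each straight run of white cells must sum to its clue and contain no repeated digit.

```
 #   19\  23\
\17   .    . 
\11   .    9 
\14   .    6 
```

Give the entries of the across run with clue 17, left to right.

9 8

17 in 2 cells must be {8,9}; 23 in 3 cells must be {6,8,9}.
R1C2 = 23 − 15 = 8 completes the 23 down.
R2C1 = 11 − 9 = 2 completes the 11 across.
R3C1 = 14 − 6 = 8 completes the 14 across.
R1C1 = 17 − 8 = 9 completes the 17 across.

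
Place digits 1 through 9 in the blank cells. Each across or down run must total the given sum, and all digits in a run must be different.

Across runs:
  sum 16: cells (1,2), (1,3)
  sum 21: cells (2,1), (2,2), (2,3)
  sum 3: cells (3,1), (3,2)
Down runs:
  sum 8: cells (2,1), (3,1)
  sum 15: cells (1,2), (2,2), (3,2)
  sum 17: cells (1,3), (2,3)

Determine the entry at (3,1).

1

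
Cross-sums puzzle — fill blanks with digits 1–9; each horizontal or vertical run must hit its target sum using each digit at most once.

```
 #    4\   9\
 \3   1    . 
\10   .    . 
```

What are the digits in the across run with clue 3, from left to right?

3 in 2 cells must be {1,2}; 4 in 2 cells must be {1,3}.
R1C2 = 3 − 1 = 2 completes the 3 across.
R2C1 = 4 − 1 = 3 completes the 4 down.
R2C2 = 10 − 3 = 7 completes the 10 across.

1 2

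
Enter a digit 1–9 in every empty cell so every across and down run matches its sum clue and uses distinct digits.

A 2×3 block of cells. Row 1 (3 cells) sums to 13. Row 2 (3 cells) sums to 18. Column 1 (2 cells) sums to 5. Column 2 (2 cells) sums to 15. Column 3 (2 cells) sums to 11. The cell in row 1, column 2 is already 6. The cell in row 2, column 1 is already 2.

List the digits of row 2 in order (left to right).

(1,1) = 5 − 2 = 3 completes the 5 down.
(1,3) = 13 − 9 = 4 completes the 13 across.
(2,2) = 15 − 6 = 9 completes the 15 down.
(2,3) = 18 − 11 = 7 completes the 18 across.

2, 9, 7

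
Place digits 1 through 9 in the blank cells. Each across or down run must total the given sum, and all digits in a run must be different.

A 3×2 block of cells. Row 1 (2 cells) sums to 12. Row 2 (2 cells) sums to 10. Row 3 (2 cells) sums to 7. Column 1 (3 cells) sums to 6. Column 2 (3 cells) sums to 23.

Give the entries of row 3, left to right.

1, 6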